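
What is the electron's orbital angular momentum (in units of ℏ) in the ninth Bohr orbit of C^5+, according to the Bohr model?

L_n = nℏ, so L/ℏ = n = 9.

9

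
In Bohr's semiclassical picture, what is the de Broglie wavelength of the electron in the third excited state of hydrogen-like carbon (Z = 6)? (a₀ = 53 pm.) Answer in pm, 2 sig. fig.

220 pm

The Bohr quantisation condition is nλ = 2πr_n.
r_n = n²a₀/Z = 140 pm
λ = 2πr_n/n = 2π·140/4 = 220 pm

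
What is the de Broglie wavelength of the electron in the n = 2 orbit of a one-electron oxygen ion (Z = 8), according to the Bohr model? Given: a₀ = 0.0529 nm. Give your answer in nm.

The Bohr quantisation condition is nλ = 2πr_n.
r_n = n²a₀/Z = 0.0265 nm
λ = 2πr_n/n = 2π·0.0265/2 = 0.0831 nm

0.0831 nm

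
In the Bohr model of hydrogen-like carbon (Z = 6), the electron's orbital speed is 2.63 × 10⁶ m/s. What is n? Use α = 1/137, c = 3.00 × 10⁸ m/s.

v_n = Zαc/n ⇒ n = Zαc/v = 6 × 0.00730 × 3.00 × 10⁸ / 2.63 × 10⁶ ≈ 5.00
n = 5

5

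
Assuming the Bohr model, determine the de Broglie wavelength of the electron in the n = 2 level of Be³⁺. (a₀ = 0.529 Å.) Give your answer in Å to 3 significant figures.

1.66 Å

The Bohr quantisation condition is nλ = 2πr_n.
r_n = n²a₀/Z = 0.529 Å
λ = 2πr_n/n = 2π·0.529/2 = 1.66 Å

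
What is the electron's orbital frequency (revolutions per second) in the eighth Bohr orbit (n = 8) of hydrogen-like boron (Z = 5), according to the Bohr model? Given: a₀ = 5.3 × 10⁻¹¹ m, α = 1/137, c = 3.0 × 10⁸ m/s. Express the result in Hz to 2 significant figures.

r = n²a₀/Z = 6.8 × 10⁻¹⁰ m, v = Zαc/n = 1.4 × 10⁶ m/s
f = v/(2πr) = 3.2 × 10¹⁴ Hz

3.2 × 10¹⁴ Hz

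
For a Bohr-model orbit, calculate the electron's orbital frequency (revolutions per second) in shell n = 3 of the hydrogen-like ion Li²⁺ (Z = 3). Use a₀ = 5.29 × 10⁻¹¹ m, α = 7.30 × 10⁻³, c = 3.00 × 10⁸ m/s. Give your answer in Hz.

2.20 × 10¹⁵ Hz

r = n²a₀/Z = 1.59 × 10⁻¹⁰ m, v = Zαc/n = 2.19 × 10⁶ m/s
f = v/(2πr) = 2.20 × 10¹⁵ Hz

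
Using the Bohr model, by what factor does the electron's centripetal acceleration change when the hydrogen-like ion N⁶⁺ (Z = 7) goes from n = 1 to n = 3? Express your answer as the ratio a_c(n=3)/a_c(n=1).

a_c ∝ Z^3 · n^-4; with Z fixed, a_c ∝ n^-4.
a_c(n=3)/a_c(n=1) = (3/1)^-4 = 1/81

1/81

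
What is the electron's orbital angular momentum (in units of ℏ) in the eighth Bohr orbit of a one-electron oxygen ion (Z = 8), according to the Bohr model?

L_n = nℏ, so L/ℏ = n = 8.

8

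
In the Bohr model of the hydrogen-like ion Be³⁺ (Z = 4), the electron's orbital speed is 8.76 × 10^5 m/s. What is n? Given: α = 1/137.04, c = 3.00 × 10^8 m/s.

v_n = Zαc/n ⇒ n = Zαc/v = 4 × 0.00730 × 3.00 × 10^8 / 8.76 × 10^5 ≈ 10.00
n = 10

10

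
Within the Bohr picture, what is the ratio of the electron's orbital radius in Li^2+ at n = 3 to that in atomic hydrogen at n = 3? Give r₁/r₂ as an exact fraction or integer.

1/3

r ∝ Z^-1 · n^2
r₁/r₂ = (3/1)^-1 · (3/3)^2 = 1/3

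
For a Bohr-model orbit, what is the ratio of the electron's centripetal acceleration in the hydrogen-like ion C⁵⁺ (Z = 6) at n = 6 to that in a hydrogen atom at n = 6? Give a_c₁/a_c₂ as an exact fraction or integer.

a_c ∝ Z^3 · n^-4
a_c₁/a_c₂ = (6/1)^3 · (6/6)^-4 = 216

216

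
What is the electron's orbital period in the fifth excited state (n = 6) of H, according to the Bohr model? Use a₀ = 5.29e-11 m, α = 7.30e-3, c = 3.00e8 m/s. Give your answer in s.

r = n²a₀/Z = 6²·5.29e-11/1 = 1.90e-9 m
v = Zαc/n = 1·0.00730·3.00e8/6 = 3.65e5 m/s
T = 2πr/v = 3.28e-14 s

3.28e-14 s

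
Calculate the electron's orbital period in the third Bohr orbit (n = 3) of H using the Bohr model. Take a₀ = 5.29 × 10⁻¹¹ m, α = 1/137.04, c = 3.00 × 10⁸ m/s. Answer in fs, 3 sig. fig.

r = n²a₀/Z = 3²·5.29 × 10⁻¹¹/1 = 4.76 × 10⁻¹⁰ m
v = Zαc/n = 1·0.00730·3.00 × 10⁸/3 = 7.30 × 10⁵ m/s
T = 2πr/v = 4.10 × 10⁻¹⁵ s = 4.10 fs

4.10 fs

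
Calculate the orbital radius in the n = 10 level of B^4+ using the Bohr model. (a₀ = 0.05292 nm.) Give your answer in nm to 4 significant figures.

r_n = n²a₀/Z = 10² × 0.05292 / 5
    = 100 × 0.05292 / 5 = 1.058 nm

1.058 nm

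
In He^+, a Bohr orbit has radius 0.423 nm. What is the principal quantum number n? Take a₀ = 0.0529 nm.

4

r_n = n²a₀/Z ⇒ n² = rZ/a₀ = 0.423 × 2 / 0.0529 ≈ 15.99
n = 4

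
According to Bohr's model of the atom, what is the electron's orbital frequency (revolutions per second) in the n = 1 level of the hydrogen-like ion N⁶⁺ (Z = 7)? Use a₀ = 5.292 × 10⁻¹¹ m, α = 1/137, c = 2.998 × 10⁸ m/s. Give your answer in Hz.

3.225 × 10¹⁷ Hz

r = n²a₀/Z = 7.560 × 10⁻¹² m, v = Zαc/n = 1.532 × 10⁷ m/s
f = v/(2πr) = 3.225 × 10¹⁷ Hz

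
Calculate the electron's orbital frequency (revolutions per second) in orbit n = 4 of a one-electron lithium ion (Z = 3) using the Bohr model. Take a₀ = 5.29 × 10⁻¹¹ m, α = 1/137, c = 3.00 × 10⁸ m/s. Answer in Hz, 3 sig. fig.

9.26 × 10¹⁴ Hz

r = n²a₀/Z = 2.82 × 10⁻¹⁰ m, v = Zαc/n = 1.64 × 10⁶ m/s
f = v/(2πr) = 9.26 × 10¹⁴ Hz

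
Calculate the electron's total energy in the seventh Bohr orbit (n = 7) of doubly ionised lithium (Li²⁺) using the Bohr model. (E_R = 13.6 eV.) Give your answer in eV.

-2.50 eV

E_n = −E_R·Z²/n² = −13.6 × 3²/7² = -2.50 eV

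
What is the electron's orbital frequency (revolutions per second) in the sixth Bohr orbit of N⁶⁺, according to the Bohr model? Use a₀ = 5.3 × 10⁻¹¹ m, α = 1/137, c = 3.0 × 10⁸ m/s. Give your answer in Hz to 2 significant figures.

r = n²a₀/Z = 2.7 × 10⁻¹⁰ m, v = Zαc/n = 2.6 × 10⁶ m/s
f = v/(2πr) = 1.5 × 10¹⁵ Hz

1.5 × 10¹⁵ Hz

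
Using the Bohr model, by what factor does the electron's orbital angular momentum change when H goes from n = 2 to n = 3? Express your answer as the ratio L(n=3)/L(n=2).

3/2

L = nℏ depends only on n, so L ∝ n.
L(n=3)/L(n=2) = (3/2)^1 = 3/2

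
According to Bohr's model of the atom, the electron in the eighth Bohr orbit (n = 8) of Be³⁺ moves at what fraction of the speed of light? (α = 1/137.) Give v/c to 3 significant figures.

v_n = Zαc/n, so v/c = Zα/n = 4 × 0.00730 / 8 = 0.00365

0.00365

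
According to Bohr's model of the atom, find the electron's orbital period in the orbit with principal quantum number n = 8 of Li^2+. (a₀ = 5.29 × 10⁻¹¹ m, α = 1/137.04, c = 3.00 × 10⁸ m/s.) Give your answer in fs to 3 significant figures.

8.64 fs

r = n²a₀/Z = 8²·5.29 × 10⁻¹¹/3 = 1.13 × 10⁻⁹ m
v = Zαc/n = 3·0.00730·3.00 × 10⁸/8 = 8.21 × 10⁵ m/s
T = 2πr/v = 8.64 × 10⁻¹⁵ s = 8.64 fs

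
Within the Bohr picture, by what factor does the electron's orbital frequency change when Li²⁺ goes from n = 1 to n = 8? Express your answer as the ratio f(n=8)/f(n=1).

f ∝ Z^2 · n^-3; with Z fixed, f ∝ n^-3.
f(n=8)/f(n=1) = (8/1)^-3 = 1/512

1/512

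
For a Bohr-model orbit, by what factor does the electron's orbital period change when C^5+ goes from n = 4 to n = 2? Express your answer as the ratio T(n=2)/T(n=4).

T ∝ Z^-2 · n^3; with Z fixed, T ∝ n^3.
T(n=2)/T(n=4) = (2/4)^3 = 1/8

1/8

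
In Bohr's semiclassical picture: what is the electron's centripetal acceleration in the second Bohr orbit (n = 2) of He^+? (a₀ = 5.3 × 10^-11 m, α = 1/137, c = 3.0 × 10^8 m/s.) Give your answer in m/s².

r = n²a₀/Z = 1.1 × 10^-10 m, v = Zαc/n = 2.2 × 10^6 m/s
a = v²/r = (2.2 × 10^6)² / 1.1 × 10^-10 = 4.5 × 10^22 m/s²

4.5 × 10^22 m/s²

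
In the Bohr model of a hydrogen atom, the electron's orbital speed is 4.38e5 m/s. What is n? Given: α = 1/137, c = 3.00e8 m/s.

5

v_n = Zαc/n ⇒ n = Zαc/v = 1 × 0.00730 × 3.00e8 / 4.38e5 ≈ 5.00
n = 5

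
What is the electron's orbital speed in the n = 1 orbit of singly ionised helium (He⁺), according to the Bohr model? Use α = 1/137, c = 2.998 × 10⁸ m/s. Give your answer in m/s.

v_n = Zαc/n = 2 × 0.007299 × 2.998 × 10⁸ / 1
    = 4.377 × 10⁶ m/s

4.377 × 10⁶ m/s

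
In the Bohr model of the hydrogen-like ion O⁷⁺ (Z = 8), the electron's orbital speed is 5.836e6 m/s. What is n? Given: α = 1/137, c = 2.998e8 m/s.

3

v_n = Zαc/n ⇒ n = Zαc/v = 8 × 0.007299 × 2.998e8 / 5.836e6 ≈ 3.00
n = 3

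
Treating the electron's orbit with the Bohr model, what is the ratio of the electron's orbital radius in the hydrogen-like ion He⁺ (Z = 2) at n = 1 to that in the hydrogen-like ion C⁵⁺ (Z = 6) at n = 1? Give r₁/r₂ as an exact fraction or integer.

3

r ∝ Z^-1 · n^2
r₁/r₂ = (2/6)^-1 · (1/1)^2 = 3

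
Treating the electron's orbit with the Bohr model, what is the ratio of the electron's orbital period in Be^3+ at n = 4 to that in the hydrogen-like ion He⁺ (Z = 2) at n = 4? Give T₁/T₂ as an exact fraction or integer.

1/4

T ∝ Z^-2 · n^3
T₁/T₂ = (4/2)^-2 · (4/4)^3 = 1/4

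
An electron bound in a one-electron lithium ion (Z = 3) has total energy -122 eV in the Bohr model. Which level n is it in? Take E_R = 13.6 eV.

1

E_n = −E_R Z²/n² ⇒ n² = E_R Z²/(−E_n) = 13.6 × 3² / 122 ≈ 1.00
n = 1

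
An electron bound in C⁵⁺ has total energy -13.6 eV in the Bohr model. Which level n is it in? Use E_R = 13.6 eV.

E_n = −E_R Z²/n² ⇒ n² = E_R Z²/(−E_n) = 13.6 × 6² / 13.6 ≈ 36.00
n = 6

6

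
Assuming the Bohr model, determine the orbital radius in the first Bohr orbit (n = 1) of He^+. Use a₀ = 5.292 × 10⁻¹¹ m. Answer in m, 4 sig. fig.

r_n = n²a₀/Z = 1² × 5.292 × 10⁻¹¹ / 2
    = 1 × 5.292 × 10⁻¹¹ / 2 = 2.646 × 10⁻¹¹ m

2.646 × 10⁻¹¹ m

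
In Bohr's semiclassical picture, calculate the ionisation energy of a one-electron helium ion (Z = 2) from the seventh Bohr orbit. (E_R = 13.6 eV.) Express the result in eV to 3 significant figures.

1.11 eV

E_n = −E_R·Z²/n² = −13.6 × 2²/7² eV = -1.11 eV
Ionisation energy = −E_n = 1.11 eV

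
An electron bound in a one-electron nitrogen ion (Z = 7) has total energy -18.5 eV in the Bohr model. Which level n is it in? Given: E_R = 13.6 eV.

6

E_n = −E_R Z²/n² ⇒ n² = E_R Z²/(−E_n) = 13.6 × 7² / 18.5 ≈ 36.02
n = 6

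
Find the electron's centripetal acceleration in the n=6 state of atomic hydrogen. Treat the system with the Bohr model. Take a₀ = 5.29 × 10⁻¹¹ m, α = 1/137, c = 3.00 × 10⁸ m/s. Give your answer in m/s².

r = n²a₀/Z = 1.90 × 10⁻⁹ m, v = Zαc/n = 3.65 × 10⁵ m/s
a = v²/r = (3.65 × 10⁵)² / 1.90 × 10⁻⁹ = 6.99 × 10¹⁹ m/s²

6.99 × 10¹⁹ m/s²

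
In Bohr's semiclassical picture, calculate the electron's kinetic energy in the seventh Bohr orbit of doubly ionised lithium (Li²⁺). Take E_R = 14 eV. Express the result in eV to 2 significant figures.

For a Coulomb orbit the virial theorem gives K = −E_n.
E_n = −E_R·Z²/n², so K = E_R·Z²/n² = 14 × 3²/7² = 2.6 eV

2.6 eV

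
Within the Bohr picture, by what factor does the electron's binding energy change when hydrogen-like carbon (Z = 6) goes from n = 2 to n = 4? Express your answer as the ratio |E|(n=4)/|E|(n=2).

1/4

|E| ∝ Z^2 · n^-2; with Z fixed, |E| ∝ n^-2.
|E|(n=4)/|E|(n=2) = (4/2)^-2 = 1/4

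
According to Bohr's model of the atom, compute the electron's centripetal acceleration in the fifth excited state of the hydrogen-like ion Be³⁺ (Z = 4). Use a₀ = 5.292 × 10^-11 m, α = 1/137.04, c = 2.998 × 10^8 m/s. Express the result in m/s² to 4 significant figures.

4.466 × 10^21 m/s²

r = n²a₀/Z = 4.763 × 10^-10 m, v = Zαc/n = 1.458 × 10^6 m/s
a = v²/r = (1.458 × 10^6)² / 4.763 × 10^-10 = 4.466 × 10^21 m/s²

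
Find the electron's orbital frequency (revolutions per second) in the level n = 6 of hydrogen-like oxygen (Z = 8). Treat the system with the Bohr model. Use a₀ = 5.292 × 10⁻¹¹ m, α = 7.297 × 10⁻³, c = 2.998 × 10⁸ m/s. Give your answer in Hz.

r = n²a₀/Z = 2.381 × 10⁻¹⁰ m, v = Zαc/n = 2.917 × 10⁶ m/s
f = v/(2πr) = 1.949 × 10¹⁵ Hz

1.949 × 10¹⁵ Hz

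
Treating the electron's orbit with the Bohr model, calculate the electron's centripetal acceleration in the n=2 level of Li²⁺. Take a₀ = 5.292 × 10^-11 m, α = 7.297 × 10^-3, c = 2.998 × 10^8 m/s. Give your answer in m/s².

1.526 × 10^23 m/s²

r = n²a₀/Z = 7.056 × 10^-11 m, v = Zαc/n = 3.281 × 10^6 m/s
a = v²/r = (3.281 × 10^6)² / 7.056 × 10^-11 = 1.526 × 10^23 m/s²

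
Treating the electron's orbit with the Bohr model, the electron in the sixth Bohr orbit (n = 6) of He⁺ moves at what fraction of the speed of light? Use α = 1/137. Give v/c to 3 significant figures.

0.00243

v_n = Zαc/n, so v/c = Zα/n = 2 × 0.00730 / 6 = 0.00243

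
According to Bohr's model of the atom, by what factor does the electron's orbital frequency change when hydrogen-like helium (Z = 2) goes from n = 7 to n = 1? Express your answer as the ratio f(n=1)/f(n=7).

343

f ∝ Z^2 · n^-3; with Z fixed, f ∝ n^-3.
f(n=1)/f(n=7) = (1/7)^-3 = 343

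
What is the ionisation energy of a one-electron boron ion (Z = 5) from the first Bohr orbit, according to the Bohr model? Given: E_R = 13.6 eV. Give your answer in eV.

340 eV

E_n = −E_R·Z²/n² = −13.6 × 5²/1² eV = -340 eV
Ionisation energy = −E_n = 340 eV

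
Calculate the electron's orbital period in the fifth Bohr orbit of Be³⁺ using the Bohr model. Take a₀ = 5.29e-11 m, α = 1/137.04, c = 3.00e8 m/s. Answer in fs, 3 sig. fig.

1.19 fs

r = n²a₀/Z = 5²·5.29e-11/4 = 3.31e-10 m
v = Zαc/n = 4·0.00730·3.00e8/5 = 1.75e6 m/s
T = 2πr/v = 1.19e-15 s = 1.19 fs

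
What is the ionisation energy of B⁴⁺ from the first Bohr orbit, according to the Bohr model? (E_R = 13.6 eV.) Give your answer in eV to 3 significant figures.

340 eV

E_n = −E_R·Z²/n² = −13.6 × 5²/1² eV = -340 eV
Ionisation energy = −E_n = 340 eV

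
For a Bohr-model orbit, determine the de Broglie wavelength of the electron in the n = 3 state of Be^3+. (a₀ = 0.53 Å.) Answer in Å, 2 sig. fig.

The Bohr quantisation condition is nλ = 2πr_n.
r_n = n²a₀/Z = 1.2 Å
λ = 2πr_n/n = 2π·1.2/3 = 2.5 Å

2.5 Å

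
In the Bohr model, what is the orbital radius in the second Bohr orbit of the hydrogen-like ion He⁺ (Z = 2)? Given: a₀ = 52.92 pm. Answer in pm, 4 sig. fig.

105.8 pm

r_n = n²a₀/Z = 2² × 52.92 / 2
    = 4 × 52.92 / 2 = 105.8 pm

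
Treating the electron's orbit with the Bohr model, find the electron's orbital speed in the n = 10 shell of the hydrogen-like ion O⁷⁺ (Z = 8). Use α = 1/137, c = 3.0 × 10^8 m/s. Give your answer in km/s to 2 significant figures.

1800 km/s

v_n = Zαc/n = 8 × 0.0073 × 3.0 × 10^8 / 10
    = 1800 km/s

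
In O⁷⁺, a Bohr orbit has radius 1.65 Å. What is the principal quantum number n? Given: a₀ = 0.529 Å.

r_n = n²a₀/Z ⇒ n² = rZ/a₀ = 1.65 × 8 / 0.529 ≈ 24.95
n = 5

5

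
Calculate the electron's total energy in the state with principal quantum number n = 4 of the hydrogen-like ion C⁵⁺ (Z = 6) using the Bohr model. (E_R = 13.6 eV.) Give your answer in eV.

E_n = −E_R·Z²/n² = −13.6 × 6²/4² = -30.6 eV

-30.6 eV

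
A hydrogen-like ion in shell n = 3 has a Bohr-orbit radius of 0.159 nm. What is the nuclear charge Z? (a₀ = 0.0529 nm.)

r_n = n²a₀/Z ⇒ Z = n²a₀/r = 3² × 0.0529 / 0.159 ≈ 2.99
Z = 3

3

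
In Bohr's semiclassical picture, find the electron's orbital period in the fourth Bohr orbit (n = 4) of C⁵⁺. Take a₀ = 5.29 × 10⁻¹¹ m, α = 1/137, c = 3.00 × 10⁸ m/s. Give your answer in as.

270 as

r = n²a₀/Z = 4²·5.29 × 10⁻¹¹/6 = 1.41 × 10⁻¹⁰ m
v = Zαc/n = 6·0.00730·3.00 × 10⁸/4 = 3.28 × 10⁶ m/s
T = 2πr/v = 2.70 × 10⁻¹⁶ s = 270 as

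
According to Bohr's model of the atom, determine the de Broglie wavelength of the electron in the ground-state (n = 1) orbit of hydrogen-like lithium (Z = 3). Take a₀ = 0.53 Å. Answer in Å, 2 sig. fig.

1.1 Å

The Bohr quantisation condition is nλ = 2πr_n.
r_n = n²a₀/Z = 0.18 Å
λ = 2πr_n/n = 2π·0.18/1 = 1.1 Å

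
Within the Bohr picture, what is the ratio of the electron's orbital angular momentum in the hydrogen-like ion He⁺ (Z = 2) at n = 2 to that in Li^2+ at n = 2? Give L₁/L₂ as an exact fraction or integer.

1

L = nℏ is independent of Z.
L₁/L₂ = n₁/n₂ = 2/2 = 1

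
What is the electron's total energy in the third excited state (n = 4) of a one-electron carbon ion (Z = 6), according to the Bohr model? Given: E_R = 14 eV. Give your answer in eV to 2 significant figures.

-32 eV

E_n = −E_R·Z²/n² = −14 × 6²/4² = -32 eV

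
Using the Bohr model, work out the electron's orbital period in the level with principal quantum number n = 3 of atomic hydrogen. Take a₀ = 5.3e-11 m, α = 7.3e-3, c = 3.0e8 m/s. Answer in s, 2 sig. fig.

4.1e-15 s

r = n²a₀/Z = 3²·5.3e-11/1 = 4.8e-10 m
v = Zαc/n = 1·0.0073·3.0e8/3 = 7.3e5 m/s
T = 2πr/v = 4.1e-15 s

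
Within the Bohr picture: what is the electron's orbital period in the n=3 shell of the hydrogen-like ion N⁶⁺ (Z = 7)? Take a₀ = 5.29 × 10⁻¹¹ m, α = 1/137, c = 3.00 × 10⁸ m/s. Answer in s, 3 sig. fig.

8.36 × 10⁻¹⁷ s

r = n²a₀/Z = 3²·5.29 × 10⁻¹¹/7 = 6.80 × 10⁻¹¹ m
v = Zαc/n = 7·0.00730·3.00 × 10⁸/3 = 5.11 × 10⁶ m/s
T = 2πr/v = 8.36 × 10⁻¹⁷ s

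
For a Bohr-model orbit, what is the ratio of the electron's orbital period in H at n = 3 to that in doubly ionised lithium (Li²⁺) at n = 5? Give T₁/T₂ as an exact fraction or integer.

T ∝ Z^-2 · n^3
T₁/T₂ = (1/3)^-2 · (3/5)^3 = 243/125

243/125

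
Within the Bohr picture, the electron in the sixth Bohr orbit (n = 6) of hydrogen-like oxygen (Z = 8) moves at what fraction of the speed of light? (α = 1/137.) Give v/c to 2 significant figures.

0.0097

v_n = Zαc/n, so v/c = Zα/n = 8 × 0.0073 / 6 = 0.0097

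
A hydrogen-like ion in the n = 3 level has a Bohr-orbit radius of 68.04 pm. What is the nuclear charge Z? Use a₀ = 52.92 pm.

7

r_n = n²a₀/Z ⇒ Z = n²a₀/r = 3² × 52.92 / 68.04 ≈ 7.00
Z = 7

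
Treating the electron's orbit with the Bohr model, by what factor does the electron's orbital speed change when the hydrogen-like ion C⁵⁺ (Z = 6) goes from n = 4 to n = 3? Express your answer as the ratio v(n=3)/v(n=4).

v ∝ Z^1 · n^-1; with Z fixed, v ∝ n^-1.
v(n=3)/v(n=4) = (3/4)^-1 = 4/3

4/3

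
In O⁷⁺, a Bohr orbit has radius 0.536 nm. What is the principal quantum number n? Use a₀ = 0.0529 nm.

r_n = n²a₀/Z ⇒ n² = rZ/a₀ = 0.536 × 8 / 0.0529 ≈ 81.06
n = 9

9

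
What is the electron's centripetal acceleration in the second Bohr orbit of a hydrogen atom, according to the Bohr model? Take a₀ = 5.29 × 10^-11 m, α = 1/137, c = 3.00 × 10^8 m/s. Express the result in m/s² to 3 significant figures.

r = n²a₀/Z = 2.12 × 10^-10 m, v = Zαc/n = 1.09 × 10^6 m/s
a = v²/r = (1.09 × 10^6)² / 2.12 × 10^-10 = 5.67 × 10^21 m/s²

5.67 × 10^21 m/s²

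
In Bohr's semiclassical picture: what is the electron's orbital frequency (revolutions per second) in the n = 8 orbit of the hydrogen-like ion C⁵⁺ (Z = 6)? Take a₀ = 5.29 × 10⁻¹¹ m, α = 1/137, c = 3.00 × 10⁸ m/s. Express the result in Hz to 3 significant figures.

4.63 × 10¹⁴ Hz

r = n²a₀/Z = 5.64 × 10⁻¹⁰ m, v = Zαc/n = 1.64 × 10⁶ m/s
f = v/(2πr) = 4.63 × 10¹⁴ Hz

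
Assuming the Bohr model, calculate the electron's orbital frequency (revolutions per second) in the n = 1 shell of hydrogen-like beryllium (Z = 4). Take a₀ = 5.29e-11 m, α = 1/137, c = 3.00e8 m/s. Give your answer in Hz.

1.05e17 Hz

r = n²a₀/Z = 1.32e-11 m, v = Zαc/n = 8.76e6 m/s
f = v/(2πr) = 1.05e17 Hz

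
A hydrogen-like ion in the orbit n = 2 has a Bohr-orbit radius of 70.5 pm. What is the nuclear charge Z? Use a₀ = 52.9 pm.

r_n = n²a₀/Z ⇒ Z = n²a₀/r = 2² × 52.9 / 70.5 ≈ 3.00
Z = 3

3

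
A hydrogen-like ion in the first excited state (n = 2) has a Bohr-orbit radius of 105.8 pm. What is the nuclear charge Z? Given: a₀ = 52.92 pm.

r_n = n²a₀/Z ⇒ Z = n²a₀/r = 2² × 52.92 / 105.8 ≈ 2.00
Z = 2

2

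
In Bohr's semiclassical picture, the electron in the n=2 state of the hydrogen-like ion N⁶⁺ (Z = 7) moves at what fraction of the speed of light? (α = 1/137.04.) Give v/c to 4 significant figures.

0.02554

v_n = Zαc/n, so v/c = Zα/n = 7 × 0.007297 / 2 = 0.02554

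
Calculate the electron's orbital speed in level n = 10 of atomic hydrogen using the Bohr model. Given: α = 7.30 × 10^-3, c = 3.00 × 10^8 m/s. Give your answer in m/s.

v_n = Zαc/n = 1 × 0.00730 × 3.00 × 10^8 / 10
    = 2.19 × 10^5 m/s

2.19 × 10^5 m/s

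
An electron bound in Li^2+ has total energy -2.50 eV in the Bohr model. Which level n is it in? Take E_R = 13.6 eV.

7

E_n = −E_R Z²/n² ⇒ n² = E_R Z²/(−E_n) = 13.6 × 3² / 2.50 ≈ 48.96
n = 7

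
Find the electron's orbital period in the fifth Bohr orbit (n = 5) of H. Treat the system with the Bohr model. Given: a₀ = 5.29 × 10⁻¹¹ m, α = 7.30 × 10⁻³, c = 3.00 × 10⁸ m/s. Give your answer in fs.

r = n²a₀/Z = 5²·5.29 × 10⁻¹¹/1 = 1.32 × 10⁻⁹ m
v = Zαc/n = 1·0.00730·3.00 × 10⁸/5 = 4.38 × 10⁵ m/s
T = 2πr/v = 1.90 × 10⁻¹⁴ s = 19.0 fs

19.0 fs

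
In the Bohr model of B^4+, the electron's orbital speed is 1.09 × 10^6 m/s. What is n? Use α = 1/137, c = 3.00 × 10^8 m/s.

10

v_n = Zαc/n ⇒ n = Zαc/v = 5 × 0.00730 × 3.00 × 10^8 / 1.09 × 10^6 ≈ 10.04
n = 10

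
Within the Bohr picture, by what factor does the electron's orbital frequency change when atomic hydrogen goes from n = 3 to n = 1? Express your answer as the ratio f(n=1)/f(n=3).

f ∝ Z^2 · n^-3; with Z fixed, f ∝ n^-3.
f(n=1)/f(n=3) = (1/3)^-3 = 27

27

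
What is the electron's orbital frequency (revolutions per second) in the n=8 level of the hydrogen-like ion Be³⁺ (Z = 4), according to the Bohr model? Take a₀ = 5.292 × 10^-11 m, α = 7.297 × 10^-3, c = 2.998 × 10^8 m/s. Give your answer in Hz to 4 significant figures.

r = n²a₀/Z = 8.467 × 10^-10 m, v = Zαc/n = 1.094 × 10^6 m/s
f = v/(2πr) = 2.056 × 10^14 Hz

2.056 × 10^14 Hz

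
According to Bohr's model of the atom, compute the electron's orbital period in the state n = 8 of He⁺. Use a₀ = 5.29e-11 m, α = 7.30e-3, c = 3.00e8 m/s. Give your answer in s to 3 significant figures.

1.94e-14 s

r = n²a₀/Z = 8²·5.29e-11/2 = 1.69e-9 m
v = Zαc/n = 2·0.00730·3.00e8/8 = 5.47e5 m/s
T = 2πr/v = 1.94e-14 s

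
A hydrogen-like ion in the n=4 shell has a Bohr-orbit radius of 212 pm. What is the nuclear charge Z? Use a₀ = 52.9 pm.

4

r_n = n²a₀/Z ⇒ Z = n²a₀/r = 4² × 52.9 / 212 ≈ 3.99
Z = 4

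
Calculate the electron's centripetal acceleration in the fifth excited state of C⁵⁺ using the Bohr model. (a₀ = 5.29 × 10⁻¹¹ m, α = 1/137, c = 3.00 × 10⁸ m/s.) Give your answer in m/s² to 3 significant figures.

1.51 × 10²² m/s²

r = n²a₀/Z = 3.17 × 10⁻¹⁰ m, v = Zαc/n = 2.19 × 10⁶ m/s
a = v²/r = (2.19 × 10⁶)² / 3.17 × 10⁻¹⁰ = 1.51 × 10²² m/s²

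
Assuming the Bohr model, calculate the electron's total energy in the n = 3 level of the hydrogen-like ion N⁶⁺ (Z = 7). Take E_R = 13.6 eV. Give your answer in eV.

-74.0 eV

E_n = −E_R·Z²/n² = −13.6 × 7²/3² = -74.0 eV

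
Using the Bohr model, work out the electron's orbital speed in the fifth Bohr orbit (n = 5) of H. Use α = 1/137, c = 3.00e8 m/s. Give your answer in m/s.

4.38e5 m/s

v_n = Zαc/n = 1 × 0.00730 × 3.00e8 / 5
    = 4.38e5 m/s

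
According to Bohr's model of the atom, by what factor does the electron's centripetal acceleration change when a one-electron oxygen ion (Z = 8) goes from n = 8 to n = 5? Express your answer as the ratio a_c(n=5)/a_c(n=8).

4096/625

a_c ∝ Z^3 · n^-4; with Z fixed, a_c ∝ n^-4.
a_c(n=5)/a_c(n=8) = (5/8)^-4 = 4096/625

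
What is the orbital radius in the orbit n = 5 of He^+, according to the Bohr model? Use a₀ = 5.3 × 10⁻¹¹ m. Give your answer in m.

6.6 × 10⁻¹⁰ m

r_n = n²a₀/Z = 5² × 5.3 × 10⁻¹¹ / 2
    = 25 × 5.3 × 10⁻¹¹ / 2 = 6.6 × 10⁻¹⁰ m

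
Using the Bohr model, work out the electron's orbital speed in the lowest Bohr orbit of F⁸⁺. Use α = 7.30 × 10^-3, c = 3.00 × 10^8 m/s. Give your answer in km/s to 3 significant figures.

1.97 × 10^4 km/s

v_n = Zαc/n = 9 × 0.00730 × 3.00 × 10^8 / 1
    = 1.97 × 10^4 km/s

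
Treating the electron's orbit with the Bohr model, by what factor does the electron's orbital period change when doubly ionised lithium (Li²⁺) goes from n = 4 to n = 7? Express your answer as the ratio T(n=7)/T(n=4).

T ∝ Z^-2 · n^3; with Z fixed, T ∝ n^3.
T(n=7)/T(n=4) = (7/4)^3 = 343/64

343/64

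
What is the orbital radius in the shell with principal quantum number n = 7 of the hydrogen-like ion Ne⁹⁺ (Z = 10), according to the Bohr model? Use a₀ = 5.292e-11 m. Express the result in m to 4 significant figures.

r_n = n²a₀/Z = 7² × 5.292e-11 / 10
    = 49 × 5.292e-11 / 10 = 2.593e-10 m

2.593e-10 m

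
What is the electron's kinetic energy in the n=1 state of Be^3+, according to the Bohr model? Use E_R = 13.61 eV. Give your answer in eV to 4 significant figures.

217.8 eV

For a Coulomb orbit the virial theorem gives K = −E_n.
E_n = −E_R·Z²/n², so K = E_R·Z²/n² = 13.61 × 4²/1² = 217.8 eV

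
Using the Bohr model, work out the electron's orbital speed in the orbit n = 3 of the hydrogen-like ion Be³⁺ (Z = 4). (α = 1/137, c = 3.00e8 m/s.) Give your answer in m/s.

2.92e6 m/s

v_n = Zαc/n = 4 × 0.00730 × 3.00e8 / 3
    = 2.92e6 m/s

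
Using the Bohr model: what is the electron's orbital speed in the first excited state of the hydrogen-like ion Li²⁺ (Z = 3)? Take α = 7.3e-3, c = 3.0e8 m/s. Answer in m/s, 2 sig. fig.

v_n = Zαc/n = 3 × 0.0073 × 3.0e8 / 2
    = 3.3e6 m/s

3.3e6 m/s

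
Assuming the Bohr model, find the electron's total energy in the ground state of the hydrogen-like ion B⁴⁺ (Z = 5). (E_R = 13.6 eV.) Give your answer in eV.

-340 eV

E_n = −E_R·Z²/n² = −13.6 × 5²/1² = -340 eV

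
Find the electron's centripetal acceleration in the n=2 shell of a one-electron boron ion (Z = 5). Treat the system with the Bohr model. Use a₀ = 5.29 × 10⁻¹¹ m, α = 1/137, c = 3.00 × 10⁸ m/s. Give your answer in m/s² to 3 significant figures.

r = n²a₀/Z = 4.23 × 10⁻¹¹ m, v = Zαc/n = 5.47 × 10⁶ m/s
a = v²/r = (5.47 × 10⁶)² / 4.23 × 10⁻¹¹ = 7.08 × 10²³ m/s²

7.08 × 10²³ m/s²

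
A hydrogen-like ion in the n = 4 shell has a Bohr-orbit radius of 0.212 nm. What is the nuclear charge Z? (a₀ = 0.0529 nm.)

r_n = n²a₀/Z ⇒ Z = n²a₀/r = 4² × 0.0529 / 0.212 ≈ 3.99
Z = 4

4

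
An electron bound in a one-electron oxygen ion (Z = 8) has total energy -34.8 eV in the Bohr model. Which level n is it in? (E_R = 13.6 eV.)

E_n = −E_R Z²/n² ⇒ n² = E_R Z²/(−E_n) = 13.6 × 8² / 34.8 ≈ 25.01
n = 5

5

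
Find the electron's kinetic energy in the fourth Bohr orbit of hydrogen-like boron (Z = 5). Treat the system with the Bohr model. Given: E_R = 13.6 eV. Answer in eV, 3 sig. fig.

21.2 eV

For a Coulomb orbit the virial theorem gives K = −E_n.
E_n = −E_R·Z²/n², so K = E_R·Z²/n² = 13.6 × 5²/4² = 21.2 eV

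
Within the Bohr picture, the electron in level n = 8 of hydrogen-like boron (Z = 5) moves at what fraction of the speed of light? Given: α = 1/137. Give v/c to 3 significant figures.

0.00456

v_n = Zαc/n, so v/c = Zα/n = 5 × 0.00730 / 8 = 0.00456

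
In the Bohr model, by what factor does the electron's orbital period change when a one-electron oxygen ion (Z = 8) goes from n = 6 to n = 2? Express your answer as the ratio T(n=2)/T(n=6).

T ∝ Z^-2 · n^3; with Z fixed, T ∝ n^3.
T(n=2)/T(n=6) = (2/6)^3 = 1/27

1/27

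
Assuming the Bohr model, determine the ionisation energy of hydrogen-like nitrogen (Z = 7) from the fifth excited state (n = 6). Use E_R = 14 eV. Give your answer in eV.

19 eV

E_n = −E_R·Z²/n² = −14 × 7²/6² eV = -19 eV
Ionisation energy = −E_n = 19 eV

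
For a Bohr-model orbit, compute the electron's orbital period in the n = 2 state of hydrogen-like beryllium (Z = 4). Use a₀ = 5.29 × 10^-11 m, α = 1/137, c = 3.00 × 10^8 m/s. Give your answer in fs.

0.0759 fs

r = n²a₀/Z = 2²·5.29 × 10^-11/4 = 5.29 × 10^-11 m
v = Zαc/n = 4·0.00730·3.00 × 10^8/2 = 4.38 × 10^6 m/s
T = 2πr/v = 7.59 × 10^-17 s = 0.0759 fs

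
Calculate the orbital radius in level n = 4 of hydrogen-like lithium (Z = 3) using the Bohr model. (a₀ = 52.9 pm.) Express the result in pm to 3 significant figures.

r_n = n²a₀/Z = 4² × 52.9 / 3
    = 16 × 52.9 / 3 = 282 pm

282 pm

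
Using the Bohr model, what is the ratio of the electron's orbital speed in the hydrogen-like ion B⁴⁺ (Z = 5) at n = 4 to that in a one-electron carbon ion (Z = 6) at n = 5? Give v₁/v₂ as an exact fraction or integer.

v ∝ Z^1 · n^-1
v₁/v₂ = (5/6)^1 · (4/5)^-1 = 25/24

25/24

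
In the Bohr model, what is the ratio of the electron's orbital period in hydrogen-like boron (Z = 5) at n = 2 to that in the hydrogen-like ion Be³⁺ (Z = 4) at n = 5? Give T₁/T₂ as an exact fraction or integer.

128/3125

T ∝ Z^-2 · n^3
T₁/T₂ = (5/4)^-2 · (2/5)^3 = 128/3125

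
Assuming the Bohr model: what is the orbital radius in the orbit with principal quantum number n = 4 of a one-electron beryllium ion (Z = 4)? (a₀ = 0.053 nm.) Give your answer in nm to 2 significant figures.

r_n = n²a₀/Z = 4² × 0.053 / 4
    = 16 × 0.053 / 4 = 0.21 nm

0.21 nm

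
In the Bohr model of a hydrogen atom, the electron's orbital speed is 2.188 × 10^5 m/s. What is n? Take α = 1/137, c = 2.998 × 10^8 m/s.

v_n = Zαc/n ⇒ n = Zαc/v = 1 × 0.007299 × 2.998 × 10^8 / 2.188 × 10^5 ≈ 10.00
n = 10

10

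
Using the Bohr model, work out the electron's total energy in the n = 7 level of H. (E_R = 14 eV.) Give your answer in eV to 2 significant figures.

-0.29 eV

E_n = −E_R·Z²/n² = −14 × 1²/7² = -0.29 eV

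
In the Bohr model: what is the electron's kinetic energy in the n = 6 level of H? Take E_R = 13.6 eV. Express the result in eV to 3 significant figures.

For a Coulomb orbit the virial theorem gives K = −E_n.
E_n = −E_R·Z²/n², so K = E_R·Z²/n² = 13.6 × 1²/6² = 0.378 eV

0.378 eV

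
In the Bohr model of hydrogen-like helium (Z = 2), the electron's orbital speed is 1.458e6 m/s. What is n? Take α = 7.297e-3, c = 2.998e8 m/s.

3

v_n = Zαc/n ⇒ n = Zαc/v = 2 × 0.007297 × 2.998e8 / 1.458e6 ≈ 3.00
n = 3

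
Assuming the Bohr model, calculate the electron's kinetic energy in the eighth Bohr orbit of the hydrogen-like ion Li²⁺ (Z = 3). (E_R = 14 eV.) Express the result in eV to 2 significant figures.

2.0 eV

For a Coulomb orbit the virial theorem gives K = −E_n.
E_n = −E_R·Z²/n², so K = E_R·Z²/n² = 14 × 3²/8² = 2.0 eV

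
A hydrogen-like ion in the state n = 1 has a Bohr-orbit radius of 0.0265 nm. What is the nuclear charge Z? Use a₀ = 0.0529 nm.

r_n = n²a₀/Z ⇒ Z = n²a₀/r = 1² × 0.0529 / 0.0265 ≈ 2.00
Z = 2

2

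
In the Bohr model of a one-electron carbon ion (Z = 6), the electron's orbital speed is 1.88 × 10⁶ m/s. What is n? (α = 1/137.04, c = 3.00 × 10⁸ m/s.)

7

v_n = Zαc/n ⇒ n = Zαc/v = 6 × 0.00730 × 3.00 × 10⁸ / 1.88 × 10⁶ ≈ 6.99
n = 7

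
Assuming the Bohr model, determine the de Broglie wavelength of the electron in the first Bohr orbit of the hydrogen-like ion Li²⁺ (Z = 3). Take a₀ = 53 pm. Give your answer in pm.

The Bohr quantisation condition is nλ = 2πr_n.
r_n = n²a₀/Z = 18 pm
λ = 2πr_n/n = 2π·18/1 = 110 pm

110 pm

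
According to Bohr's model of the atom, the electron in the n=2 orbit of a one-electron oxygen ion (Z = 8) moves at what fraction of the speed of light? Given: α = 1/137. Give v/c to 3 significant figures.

0.0292

v_n = Zαc/n, so v/c = Zα/n = 8 × 0.00730 / 2 = 0.0292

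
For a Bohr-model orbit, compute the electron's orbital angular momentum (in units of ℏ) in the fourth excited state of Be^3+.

5

L_n = nℏ, so L/ℏ = n = 5.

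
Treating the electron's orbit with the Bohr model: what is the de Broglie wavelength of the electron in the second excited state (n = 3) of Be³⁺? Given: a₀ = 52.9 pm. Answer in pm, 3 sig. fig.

The Bohr quantisation condition is nλ = 2πr_n.
r_n = n²a₀/Z = 119 pm
λ = 2πr_n/n = 2π·119/3 = 249 pm

249 pm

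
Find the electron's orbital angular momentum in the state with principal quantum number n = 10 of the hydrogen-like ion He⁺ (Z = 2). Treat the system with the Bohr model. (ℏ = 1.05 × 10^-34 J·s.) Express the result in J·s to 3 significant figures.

1.05 × 10^-33 J·s

L_n = nℏ = 10 × 1.05 × 10^-34 = 1.05 × 10^-33 J·s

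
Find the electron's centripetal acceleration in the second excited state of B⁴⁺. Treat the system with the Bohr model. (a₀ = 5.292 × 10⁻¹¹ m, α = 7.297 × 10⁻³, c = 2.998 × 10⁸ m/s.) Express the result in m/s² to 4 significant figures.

1.396 × 10²³ m/s²

r = n²a₀/Z = 9.526 × 10⁻¹¹ m, v = Zαc/n = 3.646 × 10⁶ m/s
a = v²/r = (3.646 × 10⁶)² / 9.526 × 10⁻¹¹ = 1.396 × 10²³ m/s²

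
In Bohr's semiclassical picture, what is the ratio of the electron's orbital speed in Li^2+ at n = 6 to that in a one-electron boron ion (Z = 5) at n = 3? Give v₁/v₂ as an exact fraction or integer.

3/10

v ∝ Z^1 · n^-1
v₁/v₂ = (3/5)^1 · (6/3)^-1 = 3/10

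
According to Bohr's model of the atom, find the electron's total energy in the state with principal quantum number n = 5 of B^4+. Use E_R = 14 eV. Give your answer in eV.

E_n = −E_R·Z²/n² = −14 × 5²/5² = -14 eV

-14 eV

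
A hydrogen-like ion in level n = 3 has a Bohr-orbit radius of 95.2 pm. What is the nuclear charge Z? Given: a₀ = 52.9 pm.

5

r_n = n²a₀/Z ⇒ Z = n²a₀/r = 3² × 52.9 / 95.2 ≈ 5.00
Z = 5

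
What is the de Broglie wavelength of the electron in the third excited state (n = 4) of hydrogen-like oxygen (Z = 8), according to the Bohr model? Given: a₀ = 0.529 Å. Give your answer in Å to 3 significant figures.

1.66 Å

The Bohr quantisation condition is nλ = 2πr_n.
r_n = n²a₀/Z = 1.06 Å
λ = 2πr_n/n = 2π·1.06/4 = 1.66 Å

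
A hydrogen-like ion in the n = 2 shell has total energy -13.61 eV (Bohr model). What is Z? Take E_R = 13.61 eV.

2

E_n = −E_R Z²/n² ⇒ Z² = −E_n n²/E_R = 13.61 × 2² / 13.61 ≈ 4.00
Z = 2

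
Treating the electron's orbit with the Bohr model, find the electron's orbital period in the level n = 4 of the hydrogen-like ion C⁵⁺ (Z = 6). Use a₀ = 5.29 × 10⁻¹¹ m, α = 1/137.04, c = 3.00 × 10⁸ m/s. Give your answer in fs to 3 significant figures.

r = n²a₀/Z = 4²·5.29 × 10⁻¹¹/6 = 1.41 × 10⁻¹⁰ m
v = Zαc/n = 6·0.00730·3.00 × 10⁸/4 = 3.28 × 10⁶ m/s
T = 2πr/v = 2.70 × 10⁻¹⁶ s = 0.270 fs

0.270 fs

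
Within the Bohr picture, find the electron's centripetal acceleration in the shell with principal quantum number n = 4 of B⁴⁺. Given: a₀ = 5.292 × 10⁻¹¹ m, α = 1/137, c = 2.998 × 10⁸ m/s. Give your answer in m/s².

r = n²a₀/Z = 1.693 × 10⁻¹⁰ m, v = Zαc/n = 2.735 × 10⁶ m/s
a = v²/r = (2.735 × 10⁶)² / 1.693 × 10⁻¹⁰ = 4.418 × 10²² m/s²

4.418 × 10²² m/s²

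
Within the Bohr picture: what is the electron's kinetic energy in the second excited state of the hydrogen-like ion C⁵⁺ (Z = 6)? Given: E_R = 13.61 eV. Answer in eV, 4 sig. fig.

For a Coulomb orbit the virial theorem gives K = −E_n.
E_n = −E_R·Z²/n², so K = E_R·Z²/n² = 13.61 × 6²/3² = 54.44 eV

54.44 eV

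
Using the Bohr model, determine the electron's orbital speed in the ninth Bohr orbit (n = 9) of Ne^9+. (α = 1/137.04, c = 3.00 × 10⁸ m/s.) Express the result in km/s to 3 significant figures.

v_n = Zαc/n = 10 × 0.00730 × 3.00 × 10⁸ / 9
    = 2430 km/s

2430 km/s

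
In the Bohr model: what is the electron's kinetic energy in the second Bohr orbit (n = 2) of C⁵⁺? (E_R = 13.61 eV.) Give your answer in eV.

For a Coulomb orbit the virial theorem gives K = −E_n.
E_n = −E_R·Z²/n², so K = E_R·Z²/n² = 13.61 × 6²/2² = 122.5 eV

122.5 eV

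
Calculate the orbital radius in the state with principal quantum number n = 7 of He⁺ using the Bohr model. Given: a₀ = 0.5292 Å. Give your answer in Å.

r_n = n²a₀/Z = 7² × 0.5292 / 2
    = 49 × 0.5292 / 2 = 12.97 Å

12.97 Å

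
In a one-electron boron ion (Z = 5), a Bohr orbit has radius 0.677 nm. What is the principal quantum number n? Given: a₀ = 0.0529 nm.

8

r_n = n²a₀/Z ⇒ n² = rZ/a₀ = 0.677 × 5 / 0.0529 ≈ 63.99
n = 8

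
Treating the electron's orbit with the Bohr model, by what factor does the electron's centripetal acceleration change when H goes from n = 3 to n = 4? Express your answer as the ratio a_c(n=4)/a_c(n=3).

a_c ∝ Z^3 · n^-4; with Z fixed, a_c ∝ n^-4.
a_c(n=4)/a_c(n=3) = (4/3)^-4 = 81/256

81/256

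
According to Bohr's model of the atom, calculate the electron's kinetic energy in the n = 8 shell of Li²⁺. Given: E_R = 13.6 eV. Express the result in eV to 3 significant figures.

1.91 eV

For a Coulomb orbit the virial theorem gives K = −E_n.
E_n = −E_R·Z²/n², so K = E_R·Z²/n² = 13.6 × 3²/8² = 1.91 eV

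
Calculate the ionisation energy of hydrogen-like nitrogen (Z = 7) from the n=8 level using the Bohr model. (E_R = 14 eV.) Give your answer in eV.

11 eV

E_n = −E_R·Z²/n² = −14 × 7²/8² eV = -11 eV
Ionisation energy = −E_n = 11 eV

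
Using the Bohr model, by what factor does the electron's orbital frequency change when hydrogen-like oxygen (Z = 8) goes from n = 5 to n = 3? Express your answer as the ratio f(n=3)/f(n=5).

125/27

f ∝ Z^2 · n^-3; with Z fixed, f ∝ n^-3.
f(n=3)/f(n=5) = (3/5)^-3 = 125/27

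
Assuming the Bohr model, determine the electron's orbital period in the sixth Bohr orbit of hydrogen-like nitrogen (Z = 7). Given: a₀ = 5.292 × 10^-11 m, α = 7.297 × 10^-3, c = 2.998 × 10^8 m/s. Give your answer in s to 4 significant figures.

6.700 × 10^-16 s

r = n²a₀/Z = 6²·5.292 × 10^-11/7 = 2.722 × 10^-10 m
v = Zαc/n = 7·0.007297·2.998 × 10^8/6 = 2.552 × 10^6 m/s
T = 2πr/v = 6.700 × 10^-16 s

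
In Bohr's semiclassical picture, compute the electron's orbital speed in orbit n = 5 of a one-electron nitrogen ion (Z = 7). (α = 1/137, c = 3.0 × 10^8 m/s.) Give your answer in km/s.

3100 km/s

v_n = Zαc/n = 7 × 0.0073 × 3.0 × 10^8 / 5
    = 3100 km/s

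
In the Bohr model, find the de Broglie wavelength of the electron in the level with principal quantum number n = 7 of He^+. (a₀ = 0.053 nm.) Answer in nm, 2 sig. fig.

1.2 nm

The Bohr quantisation condition is nλ = 2πr_n.
r_n = n²a₀/Z = 1.3 nm
λ = 2πr_n/n = 2π·1.3/7 = 1.2 nm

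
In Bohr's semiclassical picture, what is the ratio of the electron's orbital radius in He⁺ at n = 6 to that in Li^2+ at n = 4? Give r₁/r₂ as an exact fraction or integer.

r ∝ Z^-1 · n^2
r₁/r₂ = (2/3)^-1 · (6/4)^2 = 27/8

27/8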